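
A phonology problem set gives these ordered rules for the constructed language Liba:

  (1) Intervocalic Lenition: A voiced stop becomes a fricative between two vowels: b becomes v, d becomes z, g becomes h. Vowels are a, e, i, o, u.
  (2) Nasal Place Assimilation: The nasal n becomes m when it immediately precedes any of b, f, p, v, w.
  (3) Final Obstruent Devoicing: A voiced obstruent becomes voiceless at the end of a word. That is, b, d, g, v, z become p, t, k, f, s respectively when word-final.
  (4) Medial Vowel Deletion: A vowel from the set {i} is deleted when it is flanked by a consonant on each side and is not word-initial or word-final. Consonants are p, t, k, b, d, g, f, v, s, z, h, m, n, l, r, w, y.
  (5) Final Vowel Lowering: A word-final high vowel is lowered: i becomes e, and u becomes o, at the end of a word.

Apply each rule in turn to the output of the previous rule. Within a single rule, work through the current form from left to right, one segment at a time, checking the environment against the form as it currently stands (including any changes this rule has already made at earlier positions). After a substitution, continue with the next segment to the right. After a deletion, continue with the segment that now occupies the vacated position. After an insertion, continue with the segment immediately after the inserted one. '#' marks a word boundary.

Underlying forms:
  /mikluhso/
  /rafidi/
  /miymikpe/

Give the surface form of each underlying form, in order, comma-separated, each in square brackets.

[mkluhso], [rafze], [mymkpe]

/mikluhso/:
  (1) Intervocalic Lenition: no change — [mikluhso]
  (2) Nasal Place Assimilation: no change — [mikluhso]
  (3) Final Obstruent Devoicing: no change — [mikluhso]
  (4) Medial Vowel Deletion: [mikluhso] → [mkluhso]
  (5) Final Vowel Lowering: no change — [mkluhso]
/rafidi/:
  (1) Intervocalic Lenition: [rafidi] → [rafizi]
  (2) Nasal Place Assimilation: no change — [rafizi]
  (3) Final Obstruent Devoicing: no change — [rafizi]
  (4) Medial Vowel Deletion: [rafizi] → [rafzi]
  (5) Final Vowel Lowering: [rafzi] → [rafze]
/miymikpe/:
  (1) Intervocalic Lenition: no change — [miymikpe]
  (2) Nasal Place Assimilation: no change — [miymikpe]
  (3) Final Obstruent Devoicing: no change — [miymikpe]
  (4) Medial Vowel Deletion: [miymikpe] → [mymkpe]
  (5) Final Vowel Lowering: no change — [mymkpe]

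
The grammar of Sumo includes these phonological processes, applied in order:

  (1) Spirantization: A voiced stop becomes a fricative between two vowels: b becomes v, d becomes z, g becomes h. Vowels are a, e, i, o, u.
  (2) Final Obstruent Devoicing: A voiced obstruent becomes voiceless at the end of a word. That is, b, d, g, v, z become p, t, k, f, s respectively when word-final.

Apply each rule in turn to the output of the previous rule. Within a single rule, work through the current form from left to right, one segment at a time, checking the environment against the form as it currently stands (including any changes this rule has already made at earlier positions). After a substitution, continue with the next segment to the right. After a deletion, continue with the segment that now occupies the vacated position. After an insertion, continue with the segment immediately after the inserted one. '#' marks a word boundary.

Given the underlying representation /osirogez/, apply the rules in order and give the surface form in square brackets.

[osirohes]

(1) Spirantization: [osirogez] → [osirohez]
(2) Final Obstruent Devoicing: [osirohez] → [osirohes]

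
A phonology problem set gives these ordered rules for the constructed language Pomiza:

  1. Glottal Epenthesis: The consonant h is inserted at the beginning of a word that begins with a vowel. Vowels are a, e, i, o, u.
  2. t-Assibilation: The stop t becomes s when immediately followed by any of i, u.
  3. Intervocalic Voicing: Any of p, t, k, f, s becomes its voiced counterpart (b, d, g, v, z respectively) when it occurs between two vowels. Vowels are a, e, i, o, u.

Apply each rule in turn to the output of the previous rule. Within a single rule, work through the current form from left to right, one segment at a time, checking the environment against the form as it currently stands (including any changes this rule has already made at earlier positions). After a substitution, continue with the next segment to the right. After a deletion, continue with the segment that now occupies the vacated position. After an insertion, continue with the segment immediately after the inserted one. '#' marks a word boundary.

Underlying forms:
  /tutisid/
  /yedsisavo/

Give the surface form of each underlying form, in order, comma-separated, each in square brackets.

[suzizid], [yedsizavo]

/tutisid/:
  1 Glottal Epenthesis: no change — [tutisid]
  2 t-Assibilation: [tutisid] → [susisid]
  3 Intervocalic Voicing: [susisid] → [suzizid]
/yedsisavo/:
  1 Glottal Epenthesis: no change — [yedsisavo]
  2 t-Assibilation: no change — [yedsisavo]
  3 Intervocalic Voicing: [yedsisavo] → [yedsizavo]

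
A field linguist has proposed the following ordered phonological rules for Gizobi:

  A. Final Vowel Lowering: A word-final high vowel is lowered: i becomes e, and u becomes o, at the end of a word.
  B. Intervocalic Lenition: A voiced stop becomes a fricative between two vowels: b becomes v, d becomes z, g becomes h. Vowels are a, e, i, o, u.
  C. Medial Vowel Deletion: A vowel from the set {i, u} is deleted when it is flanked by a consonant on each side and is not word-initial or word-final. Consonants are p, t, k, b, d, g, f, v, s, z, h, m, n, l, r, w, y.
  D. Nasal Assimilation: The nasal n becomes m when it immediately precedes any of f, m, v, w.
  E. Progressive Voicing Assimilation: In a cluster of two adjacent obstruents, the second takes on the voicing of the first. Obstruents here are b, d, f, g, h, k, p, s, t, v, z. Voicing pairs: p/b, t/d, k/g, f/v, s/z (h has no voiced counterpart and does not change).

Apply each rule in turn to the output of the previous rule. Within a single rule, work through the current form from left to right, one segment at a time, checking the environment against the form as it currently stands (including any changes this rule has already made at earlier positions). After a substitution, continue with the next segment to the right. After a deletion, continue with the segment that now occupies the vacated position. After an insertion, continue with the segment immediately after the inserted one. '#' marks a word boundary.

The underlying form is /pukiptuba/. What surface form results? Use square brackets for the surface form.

[pkptfa]

A Final Vowel Lowering: no change — [pukiptuba]
B Intervocalic Lenition: [pukiptuba] → [pukiptuva]
C Medial Vowel Deletion: [pukiptuva] → [pkptva]
D Nasal Assimilation: no change — [pkptva]
E Progressive Voicing Assimilation: [pkptva] → [pkptfa]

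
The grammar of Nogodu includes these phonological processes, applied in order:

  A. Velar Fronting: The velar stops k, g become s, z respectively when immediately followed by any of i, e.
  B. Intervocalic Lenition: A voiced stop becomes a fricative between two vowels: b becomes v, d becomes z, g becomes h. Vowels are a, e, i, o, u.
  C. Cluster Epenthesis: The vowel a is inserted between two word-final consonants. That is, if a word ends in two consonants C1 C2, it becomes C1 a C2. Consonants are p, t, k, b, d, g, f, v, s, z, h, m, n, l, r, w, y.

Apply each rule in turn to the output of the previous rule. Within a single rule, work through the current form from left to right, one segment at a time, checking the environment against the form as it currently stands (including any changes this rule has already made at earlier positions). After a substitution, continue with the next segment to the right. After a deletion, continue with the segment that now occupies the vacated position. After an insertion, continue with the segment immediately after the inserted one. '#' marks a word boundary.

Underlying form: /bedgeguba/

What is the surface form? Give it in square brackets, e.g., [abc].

A Velar Fronting: [bedgeguba] → [bedzeguba]
B Intervocalic Lenition: [bedzeguba] → [bedzehuva]
C Cluster Epenthesis: no change — [bedzehuva]

[bedzehuva]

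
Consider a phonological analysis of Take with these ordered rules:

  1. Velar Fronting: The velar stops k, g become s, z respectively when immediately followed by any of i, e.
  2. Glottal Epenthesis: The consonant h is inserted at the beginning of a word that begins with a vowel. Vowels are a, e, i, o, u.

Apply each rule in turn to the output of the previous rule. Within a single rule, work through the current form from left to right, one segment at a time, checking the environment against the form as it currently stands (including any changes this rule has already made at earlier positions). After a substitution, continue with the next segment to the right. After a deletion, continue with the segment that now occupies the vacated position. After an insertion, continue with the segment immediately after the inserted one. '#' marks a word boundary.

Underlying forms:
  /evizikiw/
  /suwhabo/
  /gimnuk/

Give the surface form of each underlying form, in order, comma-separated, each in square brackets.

[hevizisiw], [suwhabo], [zimnuk]

/evizikiw/:
  1 Velar Fronting: [evizikiw] → [evizisiw]
  2 Glottal Epenthesis: [evizisiw] → [hevizisiw]
/suwhabo/:
  1 Velar Fronting: no change — [suwhabo]
  2 Glottal Epenthesis: no change — [suwhabo]
/gimnuk/:
  1 Velar Fronting: [gimnuk] → [zimnuk]
  2 Glottal Epenthesis: no change — [zimnuk]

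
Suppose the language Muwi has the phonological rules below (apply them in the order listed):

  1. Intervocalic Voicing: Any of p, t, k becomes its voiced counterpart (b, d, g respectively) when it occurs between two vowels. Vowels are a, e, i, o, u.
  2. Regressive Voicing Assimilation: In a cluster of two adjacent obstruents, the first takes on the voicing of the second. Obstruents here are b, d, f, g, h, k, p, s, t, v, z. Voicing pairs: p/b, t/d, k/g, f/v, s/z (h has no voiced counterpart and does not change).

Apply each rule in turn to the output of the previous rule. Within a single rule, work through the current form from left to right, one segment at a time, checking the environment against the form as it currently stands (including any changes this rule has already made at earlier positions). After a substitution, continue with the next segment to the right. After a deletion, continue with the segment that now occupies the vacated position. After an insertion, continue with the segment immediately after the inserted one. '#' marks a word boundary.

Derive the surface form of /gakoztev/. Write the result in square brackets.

[gagostev]

1 Intervocalic Voicing: [gakoztev] → [gagoztev]
2 Regressive Voicing Assimilation: [gagoztev] → [gagostev]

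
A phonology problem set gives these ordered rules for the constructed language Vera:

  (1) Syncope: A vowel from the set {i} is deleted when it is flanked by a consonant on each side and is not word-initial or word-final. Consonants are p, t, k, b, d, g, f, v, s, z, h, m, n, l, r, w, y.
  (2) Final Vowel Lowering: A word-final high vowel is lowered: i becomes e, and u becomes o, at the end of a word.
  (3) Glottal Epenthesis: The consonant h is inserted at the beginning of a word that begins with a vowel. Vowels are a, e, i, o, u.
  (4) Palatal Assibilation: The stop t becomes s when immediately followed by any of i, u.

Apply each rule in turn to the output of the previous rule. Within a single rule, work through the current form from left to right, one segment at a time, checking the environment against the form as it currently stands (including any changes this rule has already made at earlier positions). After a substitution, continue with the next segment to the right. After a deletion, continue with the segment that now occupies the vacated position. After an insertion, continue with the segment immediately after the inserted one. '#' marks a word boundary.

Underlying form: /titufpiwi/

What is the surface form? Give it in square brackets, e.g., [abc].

[tsufpwe]

(1) Syncope: [titufpiwi] → [ttufpwi]
(2) Final Vowel Lowering: [ttufpwi] → [ttufpwe]
(3) Glottal Epenthesis: no change — [ttufpwe]
(4) Palatal Assibilation: [ttufpwe] → [tsufpwe]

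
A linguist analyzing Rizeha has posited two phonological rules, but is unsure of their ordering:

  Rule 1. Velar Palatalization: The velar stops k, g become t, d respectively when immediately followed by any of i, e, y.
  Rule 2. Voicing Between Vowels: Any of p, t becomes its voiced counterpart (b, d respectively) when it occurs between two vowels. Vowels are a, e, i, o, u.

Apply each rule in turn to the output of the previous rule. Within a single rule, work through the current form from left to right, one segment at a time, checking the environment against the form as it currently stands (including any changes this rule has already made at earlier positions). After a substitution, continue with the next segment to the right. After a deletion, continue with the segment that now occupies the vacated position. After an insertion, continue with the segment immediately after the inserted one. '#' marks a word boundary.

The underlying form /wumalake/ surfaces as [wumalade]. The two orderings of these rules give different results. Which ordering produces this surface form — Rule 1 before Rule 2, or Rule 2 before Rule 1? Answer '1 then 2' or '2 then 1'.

Order 1 then 2:
  1 Velar Palatalization: [wumalake] → [wumalate]
  2 Voicing Between Vowels: [wumalate] → [wumalade]
  result: [wumalade]
Order 2 then 1:
  2 Voicing Between Vowels: no change — [wumalake]
  1 Velar Palatalization: [wumalake] → [wumalate]
  result: [wumalate]

1 then 2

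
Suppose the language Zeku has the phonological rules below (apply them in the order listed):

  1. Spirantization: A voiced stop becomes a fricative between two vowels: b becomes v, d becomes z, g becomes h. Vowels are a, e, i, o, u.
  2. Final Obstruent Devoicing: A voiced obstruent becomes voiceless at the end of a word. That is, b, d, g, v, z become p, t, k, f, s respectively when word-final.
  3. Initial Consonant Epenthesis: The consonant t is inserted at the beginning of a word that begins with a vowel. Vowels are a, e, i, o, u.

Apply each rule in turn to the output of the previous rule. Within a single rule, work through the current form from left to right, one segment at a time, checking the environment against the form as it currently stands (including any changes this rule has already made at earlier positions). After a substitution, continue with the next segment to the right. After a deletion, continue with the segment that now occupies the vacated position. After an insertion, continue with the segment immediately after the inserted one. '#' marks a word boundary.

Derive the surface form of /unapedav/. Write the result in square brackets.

[tunapezaf]

1 Spirantization: [unapedav] → [unapezav]
2 Final Obstruent Devoicing: [unapezav] → [unapezaf]
3 Initial Consonant Epenthesis: [unapezaf] → [tunapezaf]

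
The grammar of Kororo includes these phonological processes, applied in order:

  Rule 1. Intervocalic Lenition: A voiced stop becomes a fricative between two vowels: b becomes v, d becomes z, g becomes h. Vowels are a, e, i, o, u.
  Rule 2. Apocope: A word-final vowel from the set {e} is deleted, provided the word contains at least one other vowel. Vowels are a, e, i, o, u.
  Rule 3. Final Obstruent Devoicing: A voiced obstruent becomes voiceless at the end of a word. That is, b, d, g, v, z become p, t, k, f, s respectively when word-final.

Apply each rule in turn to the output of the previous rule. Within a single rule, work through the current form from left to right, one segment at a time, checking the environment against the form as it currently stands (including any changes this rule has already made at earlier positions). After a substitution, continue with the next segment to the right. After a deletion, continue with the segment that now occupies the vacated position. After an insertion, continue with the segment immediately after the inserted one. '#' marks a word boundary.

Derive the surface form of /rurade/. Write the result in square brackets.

Rule 1 Intervocalic Lenition: [rurade] → [ruraze]
Rule 2 Apocope: [ruraze] → [ruraz]
Rule 3 Final Obstruent Devoicing: [ruraz] → [ruras]

[ruras]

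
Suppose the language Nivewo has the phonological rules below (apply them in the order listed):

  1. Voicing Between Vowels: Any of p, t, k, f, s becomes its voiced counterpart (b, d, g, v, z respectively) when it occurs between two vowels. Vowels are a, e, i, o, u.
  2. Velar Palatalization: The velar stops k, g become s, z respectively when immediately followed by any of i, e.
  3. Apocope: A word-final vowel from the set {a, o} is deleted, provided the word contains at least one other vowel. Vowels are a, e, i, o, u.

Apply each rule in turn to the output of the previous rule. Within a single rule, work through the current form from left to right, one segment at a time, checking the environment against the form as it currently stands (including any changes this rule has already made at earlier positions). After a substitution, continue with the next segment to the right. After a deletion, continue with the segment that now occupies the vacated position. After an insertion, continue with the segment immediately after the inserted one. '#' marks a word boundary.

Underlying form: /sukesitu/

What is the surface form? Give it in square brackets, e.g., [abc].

1 Voicing Between Vowels: [sukesitu] → [sugezidu]
2 Velar Palatalization: [sugezidu] → [suzezidu]
3 Apocope: no change — [suzezidu]

[suzezidu]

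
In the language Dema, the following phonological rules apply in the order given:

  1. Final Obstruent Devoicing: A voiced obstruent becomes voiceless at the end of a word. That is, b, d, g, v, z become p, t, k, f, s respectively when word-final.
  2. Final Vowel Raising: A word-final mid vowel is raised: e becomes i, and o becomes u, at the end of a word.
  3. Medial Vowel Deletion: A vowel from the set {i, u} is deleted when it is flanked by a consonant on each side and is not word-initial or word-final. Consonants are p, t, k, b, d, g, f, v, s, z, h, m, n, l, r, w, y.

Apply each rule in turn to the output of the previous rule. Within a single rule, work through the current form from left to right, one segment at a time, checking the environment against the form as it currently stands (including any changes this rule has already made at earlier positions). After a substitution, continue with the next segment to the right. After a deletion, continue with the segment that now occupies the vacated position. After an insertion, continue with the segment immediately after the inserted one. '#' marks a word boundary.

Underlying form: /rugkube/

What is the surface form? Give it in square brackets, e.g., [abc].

[rgkbi]

1 Final Obstruent Devoicing: no change — [rugkube]
2 Final Vowel Raising: [rugkube] → [rugkubi]
3 Medial Vowel Deletion: [rugkubi] → [rgkbi]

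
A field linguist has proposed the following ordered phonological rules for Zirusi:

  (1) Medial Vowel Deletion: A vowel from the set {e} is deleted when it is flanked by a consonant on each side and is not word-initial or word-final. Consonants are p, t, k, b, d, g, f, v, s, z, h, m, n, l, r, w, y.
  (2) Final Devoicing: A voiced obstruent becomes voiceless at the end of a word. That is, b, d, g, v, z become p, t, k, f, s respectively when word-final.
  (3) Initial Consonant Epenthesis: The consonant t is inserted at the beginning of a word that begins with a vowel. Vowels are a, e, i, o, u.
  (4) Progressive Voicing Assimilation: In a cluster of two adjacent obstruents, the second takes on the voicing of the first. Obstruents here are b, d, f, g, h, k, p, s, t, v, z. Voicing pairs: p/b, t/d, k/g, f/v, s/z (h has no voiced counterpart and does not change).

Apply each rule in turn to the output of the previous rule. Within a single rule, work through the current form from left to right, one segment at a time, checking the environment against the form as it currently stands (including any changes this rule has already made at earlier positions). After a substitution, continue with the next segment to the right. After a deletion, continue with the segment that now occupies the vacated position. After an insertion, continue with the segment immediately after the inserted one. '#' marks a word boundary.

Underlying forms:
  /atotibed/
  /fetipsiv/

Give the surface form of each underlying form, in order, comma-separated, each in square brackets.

/atotibed/:
  (1) Medial Vowel Deletion: [atotibed] → [atotibd]
  (2) Final Devoicing: [atotibd] → [atotibt]
  (3) Initial Consonant Epenthesis: [atotibt] → [tatotibt]
  (4) Progressive Voicing Assimilation: [tatotibt] → [tatotibd]
/fetipsiv/:
  (1) Medial Vowel Deletion: [fetipsiv] → [ftipsiv]
  (2) Final Devoicing: [ftipsiv] → [ftipsif]
  (3) Initial Consonant Epenthesis: no change — [ftipsif]
  (4) Progressive Voicing Assimilation: no change — [ftipsif]

[tatotibd], [ftipsif]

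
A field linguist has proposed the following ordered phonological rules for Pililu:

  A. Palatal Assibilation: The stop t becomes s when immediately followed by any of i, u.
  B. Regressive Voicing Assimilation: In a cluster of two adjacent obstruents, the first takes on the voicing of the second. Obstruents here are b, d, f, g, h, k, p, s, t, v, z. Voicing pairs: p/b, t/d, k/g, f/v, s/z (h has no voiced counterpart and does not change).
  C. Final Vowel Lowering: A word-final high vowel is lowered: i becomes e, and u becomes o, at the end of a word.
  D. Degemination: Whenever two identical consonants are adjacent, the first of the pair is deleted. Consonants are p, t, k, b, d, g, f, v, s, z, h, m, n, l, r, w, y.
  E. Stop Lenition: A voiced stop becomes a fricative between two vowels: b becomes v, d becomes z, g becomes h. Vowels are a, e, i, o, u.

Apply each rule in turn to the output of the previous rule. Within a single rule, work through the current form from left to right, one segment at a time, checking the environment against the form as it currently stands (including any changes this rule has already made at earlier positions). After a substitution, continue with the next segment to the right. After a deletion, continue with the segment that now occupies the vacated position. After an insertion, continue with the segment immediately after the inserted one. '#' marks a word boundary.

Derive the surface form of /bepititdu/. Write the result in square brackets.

[bepisizo]

A Palatal Assibilation: [bepititdu] → [bepisitdu]
B Regressive Voicing Assimilation: [bepisitdu] → [bepisiddu]
C Final Vowel Lowering: [bepisiddu] → [bepisiddo]
D Degemination: [bepisiddo] → [bepisido]
E Stop Lenition: [bepisido] → [bepisizo]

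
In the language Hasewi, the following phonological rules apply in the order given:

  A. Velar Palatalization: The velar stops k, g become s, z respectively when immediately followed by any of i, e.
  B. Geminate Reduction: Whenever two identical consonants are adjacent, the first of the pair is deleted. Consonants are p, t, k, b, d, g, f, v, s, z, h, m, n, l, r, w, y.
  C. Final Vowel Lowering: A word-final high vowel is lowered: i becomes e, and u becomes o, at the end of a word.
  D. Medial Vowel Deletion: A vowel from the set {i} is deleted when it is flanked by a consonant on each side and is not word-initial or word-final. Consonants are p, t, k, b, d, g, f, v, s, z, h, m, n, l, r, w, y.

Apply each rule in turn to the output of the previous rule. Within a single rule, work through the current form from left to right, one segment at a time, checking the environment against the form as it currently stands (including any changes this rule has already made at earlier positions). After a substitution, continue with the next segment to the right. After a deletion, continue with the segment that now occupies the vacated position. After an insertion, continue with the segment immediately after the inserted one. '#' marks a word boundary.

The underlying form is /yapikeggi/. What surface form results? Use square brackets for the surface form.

A Velar Palatalization: [yapikeggi] → [yapisegzi]
B Geminate Reduction: no change — [yapisegzi]
C Final Vowel Lowering: [yapisegzi] → [yapisegze]
D Medial Vowel Deletion: [yapisegze] → [yapsegze]

[yapsegze]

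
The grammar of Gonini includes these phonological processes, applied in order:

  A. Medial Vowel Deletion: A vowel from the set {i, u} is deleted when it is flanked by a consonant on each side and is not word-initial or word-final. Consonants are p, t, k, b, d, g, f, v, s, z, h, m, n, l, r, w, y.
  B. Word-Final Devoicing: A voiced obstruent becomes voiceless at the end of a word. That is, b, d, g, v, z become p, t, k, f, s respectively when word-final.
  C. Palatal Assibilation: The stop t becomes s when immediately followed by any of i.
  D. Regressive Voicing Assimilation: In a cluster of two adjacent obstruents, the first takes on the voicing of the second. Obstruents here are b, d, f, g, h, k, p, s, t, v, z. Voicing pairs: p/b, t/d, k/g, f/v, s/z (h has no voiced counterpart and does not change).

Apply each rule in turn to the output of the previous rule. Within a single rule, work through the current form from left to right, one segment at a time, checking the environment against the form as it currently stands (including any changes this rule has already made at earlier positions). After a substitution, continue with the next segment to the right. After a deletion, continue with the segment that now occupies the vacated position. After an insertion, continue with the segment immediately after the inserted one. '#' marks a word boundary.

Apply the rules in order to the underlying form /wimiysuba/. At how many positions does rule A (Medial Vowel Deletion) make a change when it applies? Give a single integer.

A Medial Vowel Deletion: [wimiysuba] → [wmysba]
B Word-Final Devoicing: no change — [wmysba]
C Palatal Assibilation: no change — [wmysba]
D Regressive Voicing Assimilation: [wmysba] → [wmyzba]
Rule A changed 3 position(s).

3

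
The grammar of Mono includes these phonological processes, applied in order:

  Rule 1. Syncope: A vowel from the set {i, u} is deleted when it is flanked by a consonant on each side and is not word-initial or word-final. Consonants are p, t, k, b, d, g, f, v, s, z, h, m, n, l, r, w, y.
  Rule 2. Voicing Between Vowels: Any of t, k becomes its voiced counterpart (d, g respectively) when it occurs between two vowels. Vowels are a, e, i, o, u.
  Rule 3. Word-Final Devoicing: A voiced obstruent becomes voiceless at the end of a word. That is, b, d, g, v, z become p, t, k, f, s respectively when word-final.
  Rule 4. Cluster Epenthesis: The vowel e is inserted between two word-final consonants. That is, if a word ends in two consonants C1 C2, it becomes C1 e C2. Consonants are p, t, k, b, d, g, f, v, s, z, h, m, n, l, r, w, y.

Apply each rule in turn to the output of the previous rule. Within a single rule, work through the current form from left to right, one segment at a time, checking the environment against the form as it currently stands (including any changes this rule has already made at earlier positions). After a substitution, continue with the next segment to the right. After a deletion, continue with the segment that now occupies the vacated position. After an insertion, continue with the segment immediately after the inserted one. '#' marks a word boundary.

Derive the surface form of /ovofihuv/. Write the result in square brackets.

Rule 1 Syncope: [ovofihuv] → [ovofhv]
Rule 2 Voicing Between Vowels: no change — [ovofhv]
Rule 3 Word-Final Devoicing: [ovofhv] → [ovofhf]
Rule 4 Cluster Epenthesis: [ovofhf] → [ovofhef]

[ovofhef]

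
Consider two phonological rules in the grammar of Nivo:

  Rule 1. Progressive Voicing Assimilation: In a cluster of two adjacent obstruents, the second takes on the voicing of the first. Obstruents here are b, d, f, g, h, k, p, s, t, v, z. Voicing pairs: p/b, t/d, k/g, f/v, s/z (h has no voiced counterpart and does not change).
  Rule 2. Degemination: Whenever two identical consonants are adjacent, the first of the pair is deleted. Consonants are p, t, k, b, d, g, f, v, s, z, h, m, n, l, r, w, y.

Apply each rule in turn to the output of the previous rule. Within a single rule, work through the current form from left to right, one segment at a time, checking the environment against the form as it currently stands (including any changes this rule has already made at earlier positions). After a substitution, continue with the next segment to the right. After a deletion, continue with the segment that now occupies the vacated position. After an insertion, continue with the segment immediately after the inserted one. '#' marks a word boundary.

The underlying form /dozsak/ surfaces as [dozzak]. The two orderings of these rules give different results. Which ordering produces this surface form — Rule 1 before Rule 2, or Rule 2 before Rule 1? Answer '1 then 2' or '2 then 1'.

Order 1 then 2:
  1 Progressive Voicing Assimilation: [dozsak] → [dozzak]
  2 Degemination: [dozzak] → [dozak]
  result: [dozak]
Order 2 then 1:
  2 Degemination: no change — [dozsak]
  1 Progressive Voicing Assimilation: [dozsak] → [dozzak]
  result: [dozzak]

2 then 1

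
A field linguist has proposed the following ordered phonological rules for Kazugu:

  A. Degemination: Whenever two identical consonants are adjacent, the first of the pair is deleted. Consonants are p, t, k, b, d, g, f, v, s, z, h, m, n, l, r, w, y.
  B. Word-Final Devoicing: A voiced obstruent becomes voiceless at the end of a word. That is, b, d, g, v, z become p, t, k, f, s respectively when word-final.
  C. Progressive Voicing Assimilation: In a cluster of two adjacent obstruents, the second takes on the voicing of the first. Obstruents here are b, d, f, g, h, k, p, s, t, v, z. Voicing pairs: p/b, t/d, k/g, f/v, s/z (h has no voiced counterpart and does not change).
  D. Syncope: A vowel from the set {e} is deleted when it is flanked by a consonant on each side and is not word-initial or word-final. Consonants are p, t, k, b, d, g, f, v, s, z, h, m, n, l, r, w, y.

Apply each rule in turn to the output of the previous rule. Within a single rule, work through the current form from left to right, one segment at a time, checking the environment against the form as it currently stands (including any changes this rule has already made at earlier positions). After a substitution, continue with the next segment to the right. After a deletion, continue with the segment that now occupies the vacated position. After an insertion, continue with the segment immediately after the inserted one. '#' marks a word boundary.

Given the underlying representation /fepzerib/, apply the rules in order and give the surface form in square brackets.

A Degemination: no change — [fepzerib]
B Word-Final Devoicing: [fepzerib] → [fepzerip]
C Progressive Voicing Assimilation: [fepzerip] → [fepserip]
D Syncope: [fepserip] → [fpsrip]

[fpsrip]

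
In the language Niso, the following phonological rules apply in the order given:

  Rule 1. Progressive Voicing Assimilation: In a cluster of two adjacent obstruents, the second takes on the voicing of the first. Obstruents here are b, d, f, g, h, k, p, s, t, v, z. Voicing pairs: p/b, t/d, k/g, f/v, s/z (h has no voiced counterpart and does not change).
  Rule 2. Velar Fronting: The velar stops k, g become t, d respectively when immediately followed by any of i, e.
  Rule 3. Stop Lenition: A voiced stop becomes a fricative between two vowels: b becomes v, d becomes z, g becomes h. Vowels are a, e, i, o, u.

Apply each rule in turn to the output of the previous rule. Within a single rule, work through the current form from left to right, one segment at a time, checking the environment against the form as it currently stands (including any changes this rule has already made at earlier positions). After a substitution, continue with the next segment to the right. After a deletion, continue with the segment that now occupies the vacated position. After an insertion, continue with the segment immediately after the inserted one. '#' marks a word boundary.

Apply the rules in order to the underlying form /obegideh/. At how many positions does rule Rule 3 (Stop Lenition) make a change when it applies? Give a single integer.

Rule 1 Progressive Voicing Assimilation: no change — [obegideh]
Rule 2 Velar Fronting: [obegideh] → [obedideh]
Rule 3 Stop Lenition: [obedideh] → [ovezizeh]
Rule Rule 3 changed 3 position(s).

3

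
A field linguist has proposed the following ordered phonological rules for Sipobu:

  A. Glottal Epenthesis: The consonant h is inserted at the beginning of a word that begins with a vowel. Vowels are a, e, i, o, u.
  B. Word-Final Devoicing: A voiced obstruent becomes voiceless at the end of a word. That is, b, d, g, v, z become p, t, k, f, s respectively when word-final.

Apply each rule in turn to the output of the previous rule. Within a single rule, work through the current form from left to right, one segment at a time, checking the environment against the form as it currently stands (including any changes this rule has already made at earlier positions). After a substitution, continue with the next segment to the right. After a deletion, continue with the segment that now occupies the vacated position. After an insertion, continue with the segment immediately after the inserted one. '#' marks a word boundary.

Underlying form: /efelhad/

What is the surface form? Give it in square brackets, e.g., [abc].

A Glottal Epenthesis: [efelhad] → [hefelhad]
B Word-Final Devoicing: [hefelhad] → [hefelhat]

[hefelhat]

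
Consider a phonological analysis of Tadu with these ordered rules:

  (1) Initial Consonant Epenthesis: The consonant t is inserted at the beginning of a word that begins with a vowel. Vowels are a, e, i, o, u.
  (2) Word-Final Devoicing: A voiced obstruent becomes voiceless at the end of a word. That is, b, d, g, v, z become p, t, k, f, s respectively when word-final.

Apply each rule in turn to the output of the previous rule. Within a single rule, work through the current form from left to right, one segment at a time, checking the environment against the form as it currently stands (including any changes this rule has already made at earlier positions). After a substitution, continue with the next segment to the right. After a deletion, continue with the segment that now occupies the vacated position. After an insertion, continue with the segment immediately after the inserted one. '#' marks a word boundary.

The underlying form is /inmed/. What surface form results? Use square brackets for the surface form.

[tinmet]

(1) Initial Consonant Epenthesis: [inmed] → [tinmed]
(2) Word-Final Devoicing: [tinmed] → [tinmet]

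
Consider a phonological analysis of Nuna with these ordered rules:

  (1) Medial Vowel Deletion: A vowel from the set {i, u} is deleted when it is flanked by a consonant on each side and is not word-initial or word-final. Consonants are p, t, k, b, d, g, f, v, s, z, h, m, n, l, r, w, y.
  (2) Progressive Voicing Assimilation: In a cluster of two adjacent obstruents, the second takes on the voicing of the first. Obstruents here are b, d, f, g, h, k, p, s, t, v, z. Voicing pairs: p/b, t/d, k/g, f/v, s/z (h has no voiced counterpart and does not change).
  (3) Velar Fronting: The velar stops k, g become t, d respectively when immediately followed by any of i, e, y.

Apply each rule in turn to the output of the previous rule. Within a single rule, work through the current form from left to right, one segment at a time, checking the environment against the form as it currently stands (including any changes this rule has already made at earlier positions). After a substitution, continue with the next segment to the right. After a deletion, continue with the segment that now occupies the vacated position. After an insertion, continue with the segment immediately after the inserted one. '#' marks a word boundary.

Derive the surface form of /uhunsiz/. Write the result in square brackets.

[uhnss]

(1) Medial Vowel Deletion: [uhunsiz] → [uhnsz]
(2) Progressive Voicing Assimilation: [uhnsz] → [uhnss]
(3) Velar Fronting: no change — [uhnss]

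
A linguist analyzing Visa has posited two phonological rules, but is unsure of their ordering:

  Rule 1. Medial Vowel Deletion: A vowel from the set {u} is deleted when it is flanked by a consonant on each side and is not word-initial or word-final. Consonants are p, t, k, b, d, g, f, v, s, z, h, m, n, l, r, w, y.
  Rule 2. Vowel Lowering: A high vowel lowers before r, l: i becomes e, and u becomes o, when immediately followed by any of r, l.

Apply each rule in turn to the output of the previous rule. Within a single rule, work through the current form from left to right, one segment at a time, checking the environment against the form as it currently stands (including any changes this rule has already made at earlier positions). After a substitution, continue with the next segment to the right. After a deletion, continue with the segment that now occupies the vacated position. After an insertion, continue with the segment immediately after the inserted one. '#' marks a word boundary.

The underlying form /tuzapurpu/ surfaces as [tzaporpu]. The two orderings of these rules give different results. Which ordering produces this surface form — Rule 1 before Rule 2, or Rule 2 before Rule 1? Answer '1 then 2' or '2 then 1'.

2 then 1

Order 1 then 2:
  1 Medial Vowel Deletion: [tuzapurpu] → [tzaprpu]
  2 Vowel Lowering: no change — [tzaprpu]
  result: [tzaprpu]
Order 2 then 1:
  2 Vowel Lowering: [tuzapurpu] → [tuzaporpu]
  1 Medial Vowel Deletion: [tuzaporpu] → [tzaporpu]
  result: [tzaporpu]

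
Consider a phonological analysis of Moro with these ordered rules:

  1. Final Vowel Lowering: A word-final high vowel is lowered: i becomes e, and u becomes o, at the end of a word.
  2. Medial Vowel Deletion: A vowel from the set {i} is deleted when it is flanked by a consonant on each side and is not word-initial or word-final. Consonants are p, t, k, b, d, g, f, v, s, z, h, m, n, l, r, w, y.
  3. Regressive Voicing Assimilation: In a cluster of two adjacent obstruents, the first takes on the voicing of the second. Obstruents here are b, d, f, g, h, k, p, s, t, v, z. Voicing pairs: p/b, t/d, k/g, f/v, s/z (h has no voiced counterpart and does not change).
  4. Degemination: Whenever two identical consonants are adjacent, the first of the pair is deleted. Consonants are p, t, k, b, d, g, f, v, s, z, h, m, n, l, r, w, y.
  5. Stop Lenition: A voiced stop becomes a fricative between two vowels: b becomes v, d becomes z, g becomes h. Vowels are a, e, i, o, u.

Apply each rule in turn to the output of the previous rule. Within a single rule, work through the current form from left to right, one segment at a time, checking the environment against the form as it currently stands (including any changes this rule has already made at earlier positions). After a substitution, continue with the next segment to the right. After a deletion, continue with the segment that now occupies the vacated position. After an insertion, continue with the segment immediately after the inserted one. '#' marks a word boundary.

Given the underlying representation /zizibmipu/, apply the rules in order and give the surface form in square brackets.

1 Final Vowel Lowering: [zizibmipu] → [zizibmipo]
2 Medial Vowel Deletion: [zizibmipo] → [zzbmpo]
3 Regressive Voicing Assimilation: no change — [zzbmpo]
4 Degemination: [zzbmpo] → [zbmpo]
5 Stop Lenition: no change — [zbmpo]

[zbmpo]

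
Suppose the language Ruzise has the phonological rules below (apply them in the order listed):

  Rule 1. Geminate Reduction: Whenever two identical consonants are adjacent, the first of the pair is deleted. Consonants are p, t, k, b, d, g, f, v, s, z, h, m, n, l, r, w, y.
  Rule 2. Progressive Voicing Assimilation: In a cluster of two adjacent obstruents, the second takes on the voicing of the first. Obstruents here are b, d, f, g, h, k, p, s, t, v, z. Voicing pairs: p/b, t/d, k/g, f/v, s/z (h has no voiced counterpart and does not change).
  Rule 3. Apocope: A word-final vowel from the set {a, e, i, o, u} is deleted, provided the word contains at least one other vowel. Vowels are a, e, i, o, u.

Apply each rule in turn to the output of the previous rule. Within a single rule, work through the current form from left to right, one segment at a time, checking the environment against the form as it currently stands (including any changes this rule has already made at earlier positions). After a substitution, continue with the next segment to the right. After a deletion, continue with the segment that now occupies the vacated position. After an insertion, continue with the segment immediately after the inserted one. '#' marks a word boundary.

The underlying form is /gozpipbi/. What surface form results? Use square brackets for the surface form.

Rule 1 Geminate Reduction: no change — [gozpipbi]
Rule 2 Progressive Voicing Assimilation: [gozpipbi] → [gozbippi]
Rule 3 Apocope: [gozbippi] → [gozbipp]

[gozbipp]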